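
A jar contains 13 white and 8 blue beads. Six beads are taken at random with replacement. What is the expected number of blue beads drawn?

By linearity of expectation, E[X] = Σ P(draw i is blue); each independent draw has P(blue) = 8/21.
E[X] = 6 · 8/21 = 16/7 ≈ 2.2857.

16/7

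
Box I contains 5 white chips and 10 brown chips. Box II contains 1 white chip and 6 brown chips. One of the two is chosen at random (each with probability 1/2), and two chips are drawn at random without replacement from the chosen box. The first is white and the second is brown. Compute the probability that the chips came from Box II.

P(E | Box I) = 5/21; P(E | Box II) = 1/7.
P(E) = 1/2·5/21 + 1/2·1/7 = 4/21.
By Bayes' rule, P(Box II | E) = 1/14 / 4/21 = 3/8 ≈ 0.3750.

3/8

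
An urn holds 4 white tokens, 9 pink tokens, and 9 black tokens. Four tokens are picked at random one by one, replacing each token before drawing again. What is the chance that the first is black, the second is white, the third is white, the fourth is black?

Multiply the conditional probability of each draw in order, with replacement (the composition resets each draw).
P = (9/22) · (4/22) · (4/22) · (9/22) = 81/14641 ≈ 0.0055.

81/14641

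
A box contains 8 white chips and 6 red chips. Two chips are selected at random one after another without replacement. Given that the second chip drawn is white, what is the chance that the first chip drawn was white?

P(first=white and the second chip drawn is white) = (8/14)·(7/13) = 4/13.
P(the second chip drawn is white) = Σ over first color = 4/13 + 24/91 = 4/7.
By Bayes, P(first=white | the second chip drawn is white) = 4/13 / 4/7 = 7/13 ≈ 0.5385.

7/13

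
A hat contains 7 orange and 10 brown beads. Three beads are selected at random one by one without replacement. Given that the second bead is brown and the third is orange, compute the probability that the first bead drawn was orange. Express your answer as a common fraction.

P(first=orange and the second bead is brown and the third is orange) = (7/17)·(10/16)·(6/15) = 7/68.
P(E) = Σ over first color = 7/68 + 21/136 = 35/136.
By Bayes, P(first=orange | E) = 7/68 / 35/136 = 2/5 ≈ 0.4000.

2/5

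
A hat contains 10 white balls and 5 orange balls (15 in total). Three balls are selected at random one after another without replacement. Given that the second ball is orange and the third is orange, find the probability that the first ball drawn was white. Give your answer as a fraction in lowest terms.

10/13

P(first=white and the second ball is orange and the third is orange) = (10/15)·(5/14)·(4/13) = 20/273.
P(E) = Σ over first color = 20/273 + 2/91 = 2/21.
By Bayes, P(first=white | E) = 20/273 / 2/21 = 10/13 ≈ 0.7692.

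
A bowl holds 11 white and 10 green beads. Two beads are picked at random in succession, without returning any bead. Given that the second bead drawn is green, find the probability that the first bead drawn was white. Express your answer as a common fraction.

P(first=white and the second bead drawn is green) = (11/21)·(10/20) = 11/42.
P(the second bead drawn is green) = Σ over first color = 11/42 + 3/14 = 10/21.
By Bayes, P(first=white | the second bead drawn is green) = 11/42 / 10/21 = 11/20 ≈ 0.5500.

11/20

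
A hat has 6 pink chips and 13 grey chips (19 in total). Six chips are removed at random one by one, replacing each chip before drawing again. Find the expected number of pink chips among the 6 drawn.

36/19

By linearity of expectation, E[X] = Σ P(draw i is pink); each independent draw has P(pink) = 6/19.
E[X] = 6 · 6/19 = 36/19 ≈ 1.8947.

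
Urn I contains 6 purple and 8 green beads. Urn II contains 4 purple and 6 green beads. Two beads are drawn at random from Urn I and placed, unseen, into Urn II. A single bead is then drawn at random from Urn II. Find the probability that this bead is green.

25/42

Condition on how many of the transferred beads are green (from Urn I: 8 green of 14; then Urn II has 12 total).
  0 green: C(8,0)C(6,2)/C(14,2) = 15/91; then P = 6/12
  1 green: C(8,1)C(6,1)/C(14,2) = 48/91; then P = 7/12
  2 green: C(8,2)C(6,0)/C(14,2) = 4/13; then P = 8/12
P(green from Urn II) = 25/42 ≈ 0.5952.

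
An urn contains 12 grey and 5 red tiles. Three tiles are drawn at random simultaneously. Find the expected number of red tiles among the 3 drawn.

By linearity of expectation, E[X] = Σ P(draw i is red); by symmetry each draw (even without replacement) has P(red) = 5/17.
E[X] = 3 · 5/17 = 15/17 ≈ 0.8824.

15/17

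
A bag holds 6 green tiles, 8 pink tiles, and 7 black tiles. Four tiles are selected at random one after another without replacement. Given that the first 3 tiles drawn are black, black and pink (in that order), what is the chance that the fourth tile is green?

1/3

After removing 1 pink, 2 black, the bag has 6 green out of 18 remaining.
P(fourth is green | given) = 6/18 = 1/3 ≈ 0.3333.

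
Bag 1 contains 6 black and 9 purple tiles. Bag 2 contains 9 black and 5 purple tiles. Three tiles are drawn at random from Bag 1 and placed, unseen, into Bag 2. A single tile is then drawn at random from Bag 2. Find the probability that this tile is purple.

Condition on how many of the transferred tiles are purple (from Bag 1: 9 purple of 15; then Bag 2 has 17 total).
  0 purple: C(9,0)C(6,3)/C(15,3) = 4/91; then P = 5/17
  1 purple: C(9,1)C(6,2)/C(15,3) = 27/91; then P = 6/17
  2 purple: C(9,2)C(6,1)/C(15,3) = 216/455; then P = 7/17
  3 purple: C(9,3)C(6,0)/C(15,3) = 12/65; then P = 8/17
P(purple from Bag 2) = 2/5 ≈ 0.4000.

2/5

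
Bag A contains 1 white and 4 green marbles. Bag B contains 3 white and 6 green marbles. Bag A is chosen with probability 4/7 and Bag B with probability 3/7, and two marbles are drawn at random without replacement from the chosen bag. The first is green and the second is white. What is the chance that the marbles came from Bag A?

P(E | Bag A) = 1/5; P(E | Bag B) = 1/4.
P(E) = 4/7·1/5 + 3/7·1/4 = 31/140.
By Bayes' rule, P(Bag A | E) = 4/35 / 31/140 = 16/31 ≈ 0.5161.

16/31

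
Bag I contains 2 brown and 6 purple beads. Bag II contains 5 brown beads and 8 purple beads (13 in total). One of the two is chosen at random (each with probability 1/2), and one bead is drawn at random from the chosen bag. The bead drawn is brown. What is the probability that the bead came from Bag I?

P(brown | Bag I) = 1/4; P(brown | Bag II) = 5/13.
P(brown) = 1/2·1/4 + 1/2·5/13 = 33/104.
By Bayes' rule, P(Bag I | brown) = 1/8 / 33/104 = 13/33 ≈ 0.3939.

13/33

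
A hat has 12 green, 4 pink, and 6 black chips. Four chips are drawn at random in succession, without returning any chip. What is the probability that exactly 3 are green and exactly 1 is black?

24/133

Unordered draws without replacement: count favorable combinations over C(22,4).
Favorable = C(12,3) · C(4,0) · C(6,1) = 1320; total = C(22,4) = 7315.
P = 1320/7315 = 24/133 ≈ 0.1805.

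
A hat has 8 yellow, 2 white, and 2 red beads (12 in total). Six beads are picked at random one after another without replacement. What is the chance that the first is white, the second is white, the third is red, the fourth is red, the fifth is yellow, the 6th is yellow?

Multiply the conditional probability of each draw in order, without replacement, so each draw removes one from its color and from the total.
P = (2/12) · (1/11) · (2/10) · (1/9) · (8/8) · (7/7) = 1/2970 ≈ 0.0003.

1/2970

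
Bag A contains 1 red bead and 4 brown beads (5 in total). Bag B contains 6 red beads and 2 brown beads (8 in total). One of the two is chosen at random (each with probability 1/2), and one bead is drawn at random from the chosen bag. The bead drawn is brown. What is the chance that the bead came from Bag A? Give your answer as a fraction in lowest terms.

P(brown | Bag A) = 4/5; P(brown | Bag B) = 1/4.
P(brown) = 1/2·4/5 + 1/2·1/4 = 21/40.
By Bayes' rule, P(Bag A | brown) = 2/5 / 21/40 = 16/21 ≈ 0.7619.

16/21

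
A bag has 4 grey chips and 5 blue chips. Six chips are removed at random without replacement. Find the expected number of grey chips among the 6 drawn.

8/3

By linearity of expectation, E[X] = Σ P(draw i is grey); by symmetry each draw (even without replacement) has P(grey) = 4/9.
E[X] = 6 · 4/9 = 8/3 ≈ 2.6667.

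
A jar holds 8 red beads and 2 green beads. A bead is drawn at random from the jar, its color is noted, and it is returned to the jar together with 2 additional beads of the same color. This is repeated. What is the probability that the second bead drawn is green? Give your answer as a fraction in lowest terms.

Condition on the first draw. If first is green (prob 2/10), second-green has prob (4)/(12); if not (prob 8/10), it has prob 2/(12).
P = (2/10)·(4/12) + (8/10)·(2/12) = 1/5 ≈ 0.2000.

1/5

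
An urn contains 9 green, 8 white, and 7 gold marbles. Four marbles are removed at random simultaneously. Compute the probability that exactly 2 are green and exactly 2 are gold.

18/253

Unordered draws without replacement: count favorable combinations over C(24,4).
Favorable = C(9,2) · C(8,0) · C(7,2) = 756; total = C(24,4) = 10626.
P = 756/10626 = 18/253 ≈ 0.0711.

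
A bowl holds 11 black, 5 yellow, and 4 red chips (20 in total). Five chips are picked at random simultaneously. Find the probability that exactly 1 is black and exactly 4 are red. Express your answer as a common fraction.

11/15504

Unordered draws without replacement: count favorable combinations over C(20,5).
Favorable = C(11,1) · C(5,0) · C(4,4) = 11; total = C(20,5) = 15504.
P = 11/15504 = 11/15504 ≈ 0.0007.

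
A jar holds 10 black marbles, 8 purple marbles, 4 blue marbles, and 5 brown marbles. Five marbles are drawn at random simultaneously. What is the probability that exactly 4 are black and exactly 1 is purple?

56/2691

Unordered draws without replacement: count favorable combinations over C(27,5).
Favorable = C(10,4) · C(8,1) · C(4,0) · C(5,0) = 1680; total = C(27,5) = 80730.
P = 1680/80730 = 56/2691 ≈ 0.0208.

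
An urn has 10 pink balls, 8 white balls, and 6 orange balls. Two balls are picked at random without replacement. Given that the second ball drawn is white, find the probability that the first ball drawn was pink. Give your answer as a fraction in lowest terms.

P(first=pink and the second ball drawn is white) = (10/24)·(8/23) = 10/69.
P(the second ball drawn is white) = Σ over first color = 10/69 + 7/69 + 2/23 = 1/3.
By Bayes, P(first=pink | the second ball drawn is white) = 10/69 / 1/3 = 10/23 ≈ 0.4348.

10/23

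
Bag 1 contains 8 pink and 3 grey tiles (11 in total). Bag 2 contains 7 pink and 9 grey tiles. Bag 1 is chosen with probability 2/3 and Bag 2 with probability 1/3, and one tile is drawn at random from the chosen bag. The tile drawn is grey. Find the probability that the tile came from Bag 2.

33/65

P(grey | Bag 1) = 3/11; P(grey | Bag 2) = 9/16.
P(grey) = 2/3·3/11 + 1/3·9/16 = 65/176.
By Bayes' rule, P(Bag 2 | grey) = 3/16 / 65/176 = 33/65 ≈ 0.5077.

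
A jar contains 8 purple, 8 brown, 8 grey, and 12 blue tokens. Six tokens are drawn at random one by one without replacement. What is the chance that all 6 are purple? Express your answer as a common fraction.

Unordered draws without replacement: count favorable combinations over C(36,6).
Favorable = C(8,6) · C(8,0) · C(8,0) · C(12,0) = 28; total = C(36,6) = 1947792.
P = 28/1947792 = 1/69564 ≈ 0.0000.

1/69564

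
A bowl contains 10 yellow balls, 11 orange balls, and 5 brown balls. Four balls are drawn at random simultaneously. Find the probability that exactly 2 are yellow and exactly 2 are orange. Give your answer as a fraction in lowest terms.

Unordered draws without replacement: count favorable combinations over C(26,4).
Favorable = C(10,2) · C(11,2) · C(5,0) = 2475; total = C(26,4) = 14950.
P = 2475/14950 = 99/598 ≈ 0.1656.

99/598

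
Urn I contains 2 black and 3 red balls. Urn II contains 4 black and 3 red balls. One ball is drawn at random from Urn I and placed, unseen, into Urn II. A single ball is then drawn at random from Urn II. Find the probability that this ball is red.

Condition on how many of the transferred balls are red (from Urn I: 3 red of 5; then Urn II has 8 total).
  0 red: C(3,0)C(2,1)/C(5,1) = 2/5; then P = 3/8
  1 red: C(3,1)C(2,0)/C(5,1) = 3/5; then P = 4/8
P(red from Urn II) = 9/20 ≈ 0.4500.

9/20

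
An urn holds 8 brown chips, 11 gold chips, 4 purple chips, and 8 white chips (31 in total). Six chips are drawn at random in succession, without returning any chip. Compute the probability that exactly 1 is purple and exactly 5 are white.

Unordered draws without replacement: count favorable combinations over C(31,6).
Favorable = C(8,0) · C(11,0) · C(4,1) · C(8,5) = 224; total = C(31,6) = 736281.
P = 224/736281 = 32/105183 ≈ 0.0003.

32/105183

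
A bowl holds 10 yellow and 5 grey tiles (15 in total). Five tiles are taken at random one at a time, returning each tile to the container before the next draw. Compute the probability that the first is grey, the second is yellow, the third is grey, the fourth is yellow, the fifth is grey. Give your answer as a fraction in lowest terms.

Multiply the conditional probability of each draw in order, with replacement (the composition resets each draw).
P = (5/15) · (10/15) · (5/15) · (10/15) · (5/15) = 4/243 ≈ 0.0165.

4/243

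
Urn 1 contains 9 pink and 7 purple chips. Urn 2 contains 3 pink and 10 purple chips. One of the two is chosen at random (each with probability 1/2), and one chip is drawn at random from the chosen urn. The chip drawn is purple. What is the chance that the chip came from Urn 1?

91/251

P(purple | Urn 1) = 7/16; P(purple | Urn 2) = 10/13.
P(purple) = 1/2·7/16 + 1/2·10/13 = 251/416.
By Bayes' rule, P(Urn 1 | purple) = 7/32 / 251/416 = 91/251 ≈ 0.3625.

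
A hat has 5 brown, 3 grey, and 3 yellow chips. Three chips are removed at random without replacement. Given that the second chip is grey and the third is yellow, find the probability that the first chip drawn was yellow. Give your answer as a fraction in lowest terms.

P(first=yellow and the second chip is grey and the third is yellow) = (3/11)·(3/10)·(2/9) = 1/55.
P(E) = Σ over first color = 1/22 + 1/55 + 1/55 = 9/110.
By Bayes, P(first=yellow | E) = 1/55 / 9/110 = 2/9 ≈ 0.2222.

2/9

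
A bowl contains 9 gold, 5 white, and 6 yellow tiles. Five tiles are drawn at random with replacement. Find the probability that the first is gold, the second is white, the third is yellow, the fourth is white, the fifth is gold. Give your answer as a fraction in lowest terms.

243/64000

Multiply the conditional probability of each draw in order, with replacement (the composition resets each draw).
P = (9/20) · (5/20) · (6/20) · (5/20) · (9/20) = 243/64000 ≈ 0.0038.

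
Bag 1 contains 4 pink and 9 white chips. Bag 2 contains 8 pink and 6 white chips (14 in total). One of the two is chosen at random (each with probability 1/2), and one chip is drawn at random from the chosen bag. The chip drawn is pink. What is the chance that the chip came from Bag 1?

7/20

P(pink | Bag 1) = 4/13; P(pink | Bag 2) = 4/7.
P(pink) = 1/2·4/13 + 1/2·4/7 = 40/91.
By Bayes' rule, P(Bag 1 | pink) = 2/13 / 40/91 = 7/20 ≈ 0.3500.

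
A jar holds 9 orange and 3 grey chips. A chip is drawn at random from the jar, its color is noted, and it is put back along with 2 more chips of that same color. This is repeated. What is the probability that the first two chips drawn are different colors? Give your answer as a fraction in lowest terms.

9/28

Either grey then orange, or orange then grey; after the first draw the total is 14.
P = (3/12)·(9/14) + (9/12)·(3/14) = 9/28 ≈ 0.3214.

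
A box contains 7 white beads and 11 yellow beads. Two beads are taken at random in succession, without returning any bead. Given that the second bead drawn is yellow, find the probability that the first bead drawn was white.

P(first=white and the second bead drawn is yellow) = (7/18)·(11/17) = 77/306.
P(the second bead drawn is yellow) = Σ over first color = 77/306 + 55/153 = 11/18.
By Bayes, P(first=white | the second bead drawn is yellow) = 77/306 / 11/18 = 7/17 ≈ 0.4118.

7/17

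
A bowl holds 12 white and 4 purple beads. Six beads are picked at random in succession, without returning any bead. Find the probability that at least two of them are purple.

Sum the hypergeometric tail for j = 2,…,4 purple beads.
Favorable = C(4,2)·C(12,4) + C(4,3)·C(12,3) + C(4,4)·C(12,2) = 3916; total = C(16,6) = 8008.
P = 3916/8008 = 89/182 ≈ 0.4890.

89/182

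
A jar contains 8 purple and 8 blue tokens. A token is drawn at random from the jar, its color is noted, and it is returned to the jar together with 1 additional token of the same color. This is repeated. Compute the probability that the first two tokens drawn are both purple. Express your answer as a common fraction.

After a purple draw the jar holds 9 purple out of 17.
P = (8/16)·(9/17) = 9/34 ≈ 0.2647.

9/34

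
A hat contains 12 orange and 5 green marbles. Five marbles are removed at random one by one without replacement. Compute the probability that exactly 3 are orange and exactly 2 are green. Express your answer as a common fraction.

550/1547

Unordered draws without replacement: count favorable combinations over C(17,5).
Favorable = C(12,3) · C(5,2) = 2200; total = C(17,5) = 6188.
P = 2200/6188 = 550/1547 ≈ 0.3555.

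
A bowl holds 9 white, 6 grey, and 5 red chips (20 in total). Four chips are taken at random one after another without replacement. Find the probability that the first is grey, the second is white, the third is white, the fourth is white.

Multiply the conditional probability of each draw in order, without replacement, so each draw removes one from its color and from the total.
P = (6/20) · (9/19) · (8/18) · (7/17) = 42/1615 ≈ 0.0260.

42/1615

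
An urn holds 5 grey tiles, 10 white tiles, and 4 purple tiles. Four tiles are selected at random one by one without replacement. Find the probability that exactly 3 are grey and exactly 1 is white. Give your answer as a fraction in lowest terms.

25/969

Unordered draws without replacement: count favorable combinations over C(19,4).
Favorable = C(5,3) · C(10,1) · C(4,0) = 100; total = C(19,4) = 3876.
P = 100/3876 = 25/969 ≈ 0.0258.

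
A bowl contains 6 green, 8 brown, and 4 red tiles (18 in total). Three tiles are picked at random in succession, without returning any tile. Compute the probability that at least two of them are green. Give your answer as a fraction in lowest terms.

Sum the hypergeometric tail for j = 2,…,3 green tiles.
Favorable = C(6,2)·C(12,1) + C(6,3)·C(12,0) = 200; total = C(18,3) = 816.
P = 200/816 = 25/102 ≈ 0.2451.

25/102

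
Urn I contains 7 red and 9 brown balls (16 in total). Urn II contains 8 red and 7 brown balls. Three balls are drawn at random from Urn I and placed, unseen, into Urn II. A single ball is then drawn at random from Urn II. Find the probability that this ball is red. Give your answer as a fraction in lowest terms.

149/288

Condition on how many of the transferred balls are red (from Urn I: 7 red of 16; then Urn II has 18 total).
  0 red: C(7,0)C(9,3)/C(16,3) = 3/20; then P = 8/18
  1 red: C(7,1)C(9,2)/C(16,3) = 9/20; then P = 9/18
  2 red: C(7,2)C(9,1)/C(16,3) = 27/80; then P = 10/18
  3 red: C(7,3)C(9,0)/C(16,3) = 1/16; then P = 11/18
P(red from Urn II) = 149/288 ≈ 0.5174.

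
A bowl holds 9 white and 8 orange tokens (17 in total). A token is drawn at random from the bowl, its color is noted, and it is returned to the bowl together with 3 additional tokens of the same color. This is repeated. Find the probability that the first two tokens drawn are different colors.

36/85

Either white then orange, or orange then white; after the first draw the total is 20.
P = (9/17)·(8/20) + (8/17)·(9/20) = 36/85 ≈ 0.4235.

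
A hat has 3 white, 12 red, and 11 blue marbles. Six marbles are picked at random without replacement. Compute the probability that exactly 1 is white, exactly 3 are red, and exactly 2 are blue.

330/2093

Unordered draws without replacement: count favorable combinations over C(26,6).
Favorable = C(3,1) · C(12,3) · C(11,2) = 36300; total = C(26,6) = 230230.
P = 36300/230230 = 330/2093 ≈ 0.1577.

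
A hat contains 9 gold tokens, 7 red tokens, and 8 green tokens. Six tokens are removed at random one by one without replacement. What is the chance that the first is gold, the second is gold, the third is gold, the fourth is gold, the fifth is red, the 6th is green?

Multiply the conditional probability of each draw in order, without replacement, so each draw removes one from its color and from the total.
P = (9/24) · (8/23) · (7/22) · (6/21) · (7/20) · (8/19) = 42/24035 ≈ 0.0017.

42/24035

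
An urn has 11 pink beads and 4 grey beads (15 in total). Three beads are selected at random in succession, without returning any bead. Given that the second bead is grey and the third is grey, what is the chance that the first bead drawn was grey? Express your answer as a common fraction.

P(first=grey and the second bead is grey and the third is grey) = (4/15)·(3/14)·(2/13) = 4/455.
P(E) = Σ over first color = 22/455 + 4/455 = 2/35.
By Bayes, P(first=grey | E) = 4/455 / 2/35 = 2/13 ≈ 0.1538.

2/13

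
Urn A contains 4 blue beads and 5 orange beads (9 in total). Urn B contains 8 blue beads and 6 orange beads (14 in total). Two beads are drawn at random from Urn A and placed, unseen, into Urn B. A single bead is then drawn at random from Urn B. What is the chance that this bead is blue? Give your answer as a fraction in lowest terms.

Condition on how many of the transferred beads are blue (from Urn A: 4 blue of 9; then Urn B has 16 total).
  0 blue: C(4,0)C(5,2)/C(9,2) = 5/18; then P = 8/16
  1 blue: C(4,1)C(5,1)/C(9,2) = 5/9; then P = 9/16
  2 blue: C(4,2)C(5,0)/C(9,2) = 1/6; then P = 10/16
P(blue from Urn B) = 5/9 ≈ 0.5556.

5/9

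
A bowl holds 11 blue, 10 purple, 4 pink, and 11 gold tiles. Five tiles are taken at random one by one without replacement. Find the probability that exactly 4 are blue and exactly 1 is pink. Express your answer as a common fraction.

Unordered draws without replacement: count favorable combinations over C(36,5).
Favorable = C(11,4) · C(10,0) · C(4,1) · C(11,0) = 1320; total = C(36,5) = 376992.
P = 1320/376992 = 5/1428 ≈ 0.0035.

5/1428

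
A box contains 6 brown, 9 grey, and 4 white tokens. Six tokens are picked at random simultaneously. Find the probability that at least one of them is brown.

Use the complement: P(at least one brown) = 1 − P(no brown).
P(none) = C(13,6)/C(19,6) = 1716/27132.
So P = 1 − 1716/27132 = 2118/2261 ≈ 0.9368.

2118/2261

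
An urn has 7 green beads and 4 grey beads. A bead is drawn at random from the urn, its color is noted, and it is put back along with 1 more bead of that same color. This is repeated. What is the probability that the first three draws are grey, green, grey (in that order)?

Track the composition after each reinforcement of +1.
P = (4/11) · (7/12) · (5/13) = 35/429 ≈ 0.0816.

35/429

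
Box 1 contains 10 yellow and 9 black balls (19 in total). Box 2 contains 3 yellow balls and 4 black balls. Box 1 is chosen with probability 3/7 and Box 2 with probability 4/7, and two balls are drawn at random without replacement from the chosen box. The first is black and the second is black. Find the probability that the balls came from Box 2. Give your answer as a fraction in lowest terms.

38/59

P(E | Box 1) = 4/19; P(E | Box 2) = 2/7.
P(E) = 3/7·4/19 + 4/7·2/7 = 236/931.
By Bayes' rule, P(Box 2 | E) = 8/49 / 236/931 = 38/59 ≈ 0.6441.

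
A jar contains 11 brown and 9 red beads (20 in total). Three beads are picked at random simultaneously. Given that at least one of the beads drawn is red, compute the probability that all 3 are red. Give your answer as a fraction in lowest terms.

P(all 3 red) = C(9,3)/C(20,3) = 7/95; P(at least one red) = 1 − C(11,3)/C(20,3) = 65/76.
Since 'all 3 red' ⊆ 'at least one red', P(all 3 | at least one) = 7/95 / 65/76 = 28/325 ≈ 0.0862.

28/325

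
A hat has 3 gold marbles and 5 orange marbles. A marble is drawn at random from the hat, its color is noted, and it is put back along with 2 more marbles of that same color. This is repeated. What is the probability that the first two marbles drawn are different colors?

Either gold then orange, or orange then gold; after the first draw the total is 10.
P = (3/8)·(5/10) + (5/8)·(3/10) = 3/8 ≈ 0.3750.

3/8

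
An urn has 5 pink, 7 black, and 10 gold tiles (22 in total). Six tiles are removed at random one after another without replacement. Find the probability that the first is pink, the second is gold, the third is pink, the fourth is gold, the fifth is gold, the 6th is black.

20/10659

Multiply the conditional probability of each draw in order, without replacement, so each draw removes one from its color and from the total.
P = (5/22) · (10/21) · (4/20) · (9/19) · (8/18) · (7/17) = 20/10659 ≈ 0.0019.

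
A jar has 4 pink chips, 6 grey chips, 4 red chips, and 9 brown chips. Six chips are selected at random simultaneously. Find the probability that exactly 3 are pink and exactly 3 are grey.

Unordered draws without replacement: count favorable combinations over C(23,6).
Favorable = C(4,3) · C(6,3) · C(4,0) · C(9,0) = 80; total = C(23,6) = 100947.
P = 80/100947 = 80/100947 ≈ 0.0008.

80/100947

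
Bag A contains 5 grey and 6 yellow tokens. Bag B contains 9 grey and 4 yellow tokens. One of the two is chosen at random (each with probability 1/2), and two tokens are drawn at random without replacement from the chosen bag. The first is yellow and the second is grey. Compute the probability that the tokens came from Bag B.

11/24

P(E | Bag A) = 3/11; P(E | Bag B) = 3/13.
P(E) = 1/2·3/11 + 1/2·3/13 = 36/143.
By Bayes' rule, P(Bag B | E) = 3/26 / 36/143 = 11/24 ≈ 0.4583.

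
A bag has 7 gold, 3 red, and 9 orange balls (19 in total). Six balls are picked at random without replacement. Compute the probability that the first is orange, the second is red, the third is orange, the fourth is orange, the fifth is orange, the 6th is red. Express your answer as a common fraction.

3/3230

Multiply the conditional probability of each draw in order, without replacement, so each draw removes one from its color and from the total.
P = (9/19) · (3/18) · (8/17) · (7/16) · (6/15) · (2/14) = 3/3230 ≈ 0.0009.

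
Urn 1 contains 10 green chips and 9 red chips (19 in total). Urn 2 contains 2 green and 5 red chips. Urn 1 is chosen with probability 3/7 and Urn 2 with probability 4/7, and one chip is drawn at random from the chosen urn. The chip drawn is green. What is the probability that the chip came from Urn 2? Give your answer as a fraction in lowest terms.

76/181

P(green | Urn 1) = 10/19; P(green | Urn 2) = 2/7.
P(green) = 3/7·10/19 + 4/7·2/7 = 362/931.
By Bayes' rule, P(Urn 2 | green) = 8/49 / 362/931 = 76/181 ≈ 0.4199.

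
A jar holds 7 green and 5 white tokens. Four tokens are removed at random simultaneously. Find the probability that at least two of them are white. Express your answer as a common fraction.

19/33

Sum the hypergeometric tail for j = 2,…,4 white tokens.
Favorable = C(5,2)·C(7,2) + C(5,3)·C(7,1) + C(5,4)·C(7,0) = 285; total = C(12,4) = 495.
P = 285/495 = 19/33 ≈ 0.5758.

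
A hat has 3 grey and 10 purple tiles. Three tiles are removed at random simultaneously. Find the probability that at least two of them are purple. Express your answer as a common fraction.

Sum the hypergeometric tail for j = 2,…,3 purple tiles.
Favorable = C(10,2)·C(3,1) + C(10,3)·C(3,0) = 255; total = C(13,3) = 286.
P = 255/286 = 255/286 ≈ 0.8916.

255/286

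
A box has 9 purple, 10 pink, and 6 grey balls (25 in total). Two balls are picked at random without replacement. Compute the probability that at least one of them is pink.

13/20

Use the complement: P(at least one pink) = 1 − P(no pink).
P(none) = C(15,2)/C(25,2) = 105/300.
So P = 1 − 105/300 = 13/20 ≈ 0.6500.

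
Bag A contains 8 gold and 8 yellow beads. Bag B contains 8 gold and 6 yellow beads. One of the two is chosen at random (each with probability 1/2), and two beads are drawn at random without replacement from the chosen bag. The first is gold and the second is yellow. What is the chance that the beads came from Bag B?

90/181

P(E | Bag A) = 4/15; P(E | Bag B) = 24/91.
P(E) = 1/2·4/15 + 1/2·24/91 = 362/1365.
By Bayes' rule, P(Bag B | E) = 12/91 / 362/1365 = 90/181 ≈ 0.4972.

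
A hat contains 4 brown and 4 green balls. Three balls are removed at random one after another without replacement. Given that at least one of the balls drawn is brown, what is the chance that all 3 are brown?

1/13

P(all 3 brown) = C(4,3)/C(8,3) = 1/14; P(at least one brown) = 1 − C(4,3)/C(8,3) = 13/14.
Since 'all 3 brown' ⊆ 'at least one brown', P(all 3 | at least one) = 1/14 / 13/14 = 1/13 ≈ 0.0769.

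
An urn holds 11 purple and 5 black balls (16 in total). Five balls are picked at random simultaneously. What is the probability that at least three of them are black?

Sum the hypergeometric tail for j = 3,…,5 black balls.
Favorable = C(5,3)·C(11,2) + C(5,4)·C(11,1) + C(5,5)·C(11,0) = 606; total = C(16,5) = 4368.
P = 606/4368 = 101/728 ≈ 0.1387.

101/728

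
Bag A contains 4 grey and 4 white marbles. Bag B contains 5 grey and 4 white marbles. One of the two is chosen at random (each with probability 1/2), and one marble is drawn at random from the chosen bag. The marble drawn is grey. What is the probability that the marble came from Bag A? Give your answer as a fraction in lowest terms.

P(grey | Bag A) = 1/2; P(grey | Bag B) = 5/9.
P(grey) = 1/2·1/2 + 1/2·5/9 = 19/36.
By Bayes' rule, P(Bag A | grey) = 1/4 / 19/36 = 9/19 ≈ 0.4737.

9/19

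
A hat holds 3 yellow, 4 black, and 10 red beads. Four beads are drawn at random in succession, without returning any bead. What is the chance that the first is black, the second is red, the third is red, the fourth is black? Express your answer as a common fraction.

Multiply the conditional probability of each draw in order, without replacement, so each draw removes one from its color and from the total.
P = (4/17) · (10/16) · (9/15) · (3/14) = 9/476 ≈ 0.0189.

9/476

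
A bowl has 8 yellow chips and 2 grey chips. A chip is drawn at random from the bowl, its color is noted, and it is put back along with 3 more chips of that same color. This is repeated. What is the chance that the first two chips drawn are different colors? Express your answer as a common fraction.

16/65

Either grey then yellow, or yellow then grey; after the first draw the total is 13.
P = (2/10)·(8/13) + (8/10)·(2/13) = 16/65 ≈ 0.2462.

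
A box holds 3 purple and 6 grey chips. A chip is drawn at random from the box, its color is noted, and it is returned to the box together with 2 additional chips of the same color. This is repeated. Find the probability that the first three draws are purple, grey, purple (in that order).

Track the composition after each reinforcement of +2.
P = (3/9) · (6/11) · (5/13) = 10/143 ≈ 0.0699.

10/143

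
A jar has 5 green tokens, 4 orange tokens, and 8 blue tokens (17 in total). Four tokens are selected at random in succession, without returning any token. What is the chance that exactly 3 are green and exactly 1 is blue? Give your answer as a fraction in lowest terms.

Unordered draws without replacement: count favorable combinations over C(17,4).
Favorable = C(5,3) · C(4,0) · C(8,1) = 80; total = C(17,4) = 2380.
P = 80/2380 = 4/119 ≈ 0.0336.

4/119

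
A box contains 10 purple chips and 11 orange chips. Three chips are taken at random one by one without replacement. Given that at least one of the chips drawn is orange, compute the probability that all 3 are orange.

3/22

P(all 3 orange) = C(11,3)/C(21,3) = 33/266; P(at least one orange) = 1 − C(10,3)/C(21,3) = 121/133.
Since 'all 3 orange' ⊆ 'at least one orange', P(all 3 | at least one) = 33/266 / 121/133 = 3/22 ≈ 0.1364.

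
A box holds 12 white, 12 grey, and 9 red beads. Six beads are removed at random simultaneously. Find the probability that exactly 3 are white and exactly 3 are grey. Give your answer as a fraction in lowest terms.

275/6293

Unordered draws without replacement: count favorable combinations over C(33,6).
Favorable = C(12,3) · C(12,3) · C(9,0) = 48400; total = C(33,6) = 1107568.
P = 48400/1107568 = 275/6293 ≈ 0.0437.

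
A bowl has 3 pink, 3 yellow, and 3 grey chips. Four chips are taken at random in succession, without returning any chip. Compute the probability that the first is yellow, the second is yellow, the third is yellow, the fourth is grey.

Multiply the conditional probability of each draw in order, without replacement, so each draw removes one from its color and from the total.
P = (3/9) · (2/8) · (1/7) · (3/6) = 1/168 ≈ 0.0060.

1/168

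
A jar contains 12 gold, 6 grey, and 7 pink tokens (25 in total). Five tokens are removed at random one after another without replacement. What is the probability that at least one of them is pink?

1061/1265

Use the complement: P(at least one pink) = 1 − P(no pink).
P(none) = C(18,5)/C(25,5) = 8568/53130.
So P = 1 − 8568/53130 = 1061/1265 ≈ 0.8387.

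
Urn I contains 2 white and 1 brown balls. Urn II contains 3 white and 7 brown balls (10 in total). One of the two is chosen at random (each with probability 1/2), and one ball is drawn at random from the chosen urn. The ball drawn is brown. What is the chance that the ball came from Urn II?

P(brown | Urn I) = 1/3; P(brown | Urn II) = 7/10.
P(brown) = 1/2·1/3 + 1/2·7/10 = 31/60.
By Bayes' rule, P(Urn II | brown) = 7/20 / 31/60 = 21/31 ≈ 0.6774.

21/31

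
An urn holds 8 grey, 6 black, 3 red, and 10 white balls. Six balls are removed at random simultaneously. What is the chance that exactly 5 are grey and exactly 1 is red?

28/49335

Unordered draws without replacement: count favorable combinations over C(27,6).
Favorable = C(8,5) · C(6,0) · C(3,1) · C(10,0) = 168; total = C(27,6) = 296010.
P = 168/296010 = 28/49335 ≈ 0.0006.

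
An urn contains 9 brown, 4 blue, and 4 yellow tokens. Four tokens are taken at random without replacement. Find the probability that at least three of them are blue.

Sum the hypergeometric tail for j = 3,…,4 blue tokens.
Favorable = C(4,3)·C(13,1) + C(4,4)·C(13,0) = 53; total = C(17,4) = 2380.
P = 53/2380 = 53/2380 ≈ 0.0223.

53/2380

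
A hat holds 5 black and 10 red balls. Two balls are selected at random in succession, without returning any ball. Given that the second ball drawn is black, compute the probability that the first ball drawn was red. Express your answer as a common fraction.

5/7

P(first=red and the second ball drawn is black) = (10/15)·(5/14) = 5/21.
P(the second ball drawn is black) = Σ over first color = 2/21 + 5/21 = 1/3.
By Bayes, P(first=red | the second ball drawn is black) = 5/21 / 1/3 = 5/7 ≈ 0.7143.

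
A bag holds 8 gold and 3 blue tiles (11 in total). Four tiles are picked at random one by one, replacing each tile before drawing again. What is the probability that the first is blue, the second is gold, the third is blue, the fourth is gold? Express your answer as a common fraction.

576/14641

Multiply the conditional probability of each draw in order, with replacement (the composition resets each draw).
P = (3/11) · (8/11) · (3/11) · (8/11) = 576/14641 ≈ 0.0393.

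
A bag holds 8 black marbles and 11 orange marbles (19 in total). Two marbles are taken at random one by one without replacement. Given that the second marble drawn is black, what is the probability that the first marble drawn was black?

P(first=black and the second marble drawn is black) = (8/19)·(7/18) = 28/171.
P(the second marble drawn is black) = Σ over first color = 28/171 + 44/171 = 8/19.
By Bayes, P(first=black | the second marble drawn is black) = 28/171 / 8/19 = 7/18 ≈ 0.3889.

7/18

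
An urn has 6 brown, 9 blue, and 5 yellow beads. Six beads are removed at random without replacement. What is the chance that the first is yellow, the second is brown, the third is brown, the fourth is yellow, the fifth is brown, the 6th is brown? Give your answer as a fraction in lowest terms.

Multiply the conditional probability of each draw in order, without replacement, so each draw removes one from its color and from the total.
P = (5/20) · (6/19) · (5/18) · (4/17) · (4/16) · (3/15) = 1/3876 ≈ 0.0003.

1/3876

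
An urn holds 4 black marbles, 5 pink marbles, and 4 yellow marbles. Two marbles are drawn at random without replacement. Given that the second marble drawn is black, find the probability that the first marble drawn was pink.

5/12

P(first=pink and the second marble drawn is black) = (5/13)·(4/12) = 5/39.
P(the second marble drawn is black) = Σ over first color = 1/13 + 5/39 + 4/39 = 4/13.
By Bayes, P(first=pink | the second marble drawn is black) = 5/39 / 4/13 = 5/12 ≈ 0.4167.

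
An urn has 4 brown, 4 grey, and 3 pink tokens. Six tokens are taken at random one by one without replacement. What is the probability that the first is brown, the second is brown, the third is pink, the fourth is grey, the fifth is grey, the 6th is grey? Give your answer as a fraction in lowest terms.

1/385

Multiply the conditional probability of each draw in order, without replacement, so each draw removes one from its color and from the total.
P = (4/11) · (3/10) · (3/9) · (4/8) · (3/7) · (2/6) = 1/385 ≈ 0.0026.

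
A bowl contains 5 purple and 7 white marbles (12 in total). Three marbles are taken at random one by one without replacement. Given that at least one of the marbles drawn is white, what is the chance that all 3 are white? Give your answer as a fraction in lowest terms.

P(all 3 white) = C(7,3)/C(12,3) = 7/44; P(at least one white) = 1 − C(5,3)/C(12,3) = 21/22.
Since 'all 3 white' ⊆ 'at least one white', P(all 3 | at least one) = 7/44 / 21/22 = 1/6 ≈ 0.1667.

1/6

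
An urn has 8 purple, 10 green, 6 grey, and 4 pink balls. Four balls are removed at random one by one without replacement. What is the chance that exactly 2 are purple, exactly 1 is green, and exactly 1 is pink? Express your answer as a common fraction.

Unordered draws without replacement: count favorable combinations over C(28,4).
Favorable = C(8,2) · C(10,1) · C(6,0) · C(4,1) = 1120; total = C(28,4) = 20475.
P = 1120/20475 = 32/585 ≈ 0.0547.

32/585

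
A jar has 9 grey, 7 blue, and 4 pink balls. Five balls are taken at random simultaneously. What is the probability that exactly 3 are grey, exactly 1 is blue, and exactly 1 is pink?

Unordered draws without replacement: count favorable combinations over C(20,5).
Favorable = C(9,3) · C(7,1) · C(4,1) = 2352; total = C(20,5) = 15504.
P = 2352/15504 = 49/323 ≈ 0.1517.

49/323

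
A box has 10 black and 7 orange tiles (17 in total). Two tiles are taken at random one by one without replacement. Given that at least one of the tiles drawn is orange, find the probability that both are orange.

P(both orange) = C(7,2)/C(17,2) = 21/136; P(at least one orange) = 1 − C(10,2)/C(17,2) = 91/136.
Since 'both orange' ⊆ 'at least one orange', P(both | at least one) = 21/136 / 91/136 = 3/13 ≈ 0.2308.

3/13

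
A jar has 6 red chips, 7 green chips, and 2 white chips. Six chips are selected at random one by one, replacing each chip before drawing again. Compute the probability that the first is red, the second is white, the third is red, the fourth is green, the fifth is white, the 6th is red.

224/421875

Multiply the conditional probability of each draw in order, with replacement (the composition resets each draw).
P = (6/15) · (2/15) · (6/15) · (7/15) · (2/15) · (6/15) = 224/421875 ≈ 0.0005.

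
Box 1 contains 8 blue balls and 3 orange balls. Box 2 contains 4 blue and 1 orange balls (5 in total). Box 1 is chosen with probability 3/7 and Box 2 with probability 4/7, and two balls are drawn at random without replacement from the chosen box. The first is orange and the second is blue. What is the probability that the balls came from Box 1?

9/20

P(E | Box 1) = 12/55; P(E | Box 2) = 1/5.
P(E) = 3/7·12/55 + 4/7·1/5 = 16/77.
By Bayes' rule, P(Box 1 | E) = 36/385 / 16/77 = 9/20 ≈ 0.4500.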